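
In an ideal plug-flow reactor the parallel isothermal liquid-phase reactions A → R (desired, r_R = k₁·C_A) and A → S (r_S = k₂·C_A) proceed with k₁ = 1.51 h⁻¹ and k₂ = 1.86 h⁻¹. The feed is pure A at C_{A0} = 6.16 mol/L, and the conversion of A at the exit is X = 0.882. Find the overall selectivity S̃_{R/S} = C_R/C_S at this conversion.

0.812

C_A = C_{A0}(1−X) = 0.7269 mol/L.
Both paths are first order in A, so the instantaneous fraction to R is constant: dC_R/d(−C_A) = k₁/(k₁+k₂) = 0.4481.
C_R = 0.4481·(C_{A0}−C_A) = 0.4481×5.433 = 2.43 mol/L.
C_S = (C_{A0}−C_A)−C_R = 2.999 mol/L; S̃_{R/S} = 2.434/2.999 = 0.812.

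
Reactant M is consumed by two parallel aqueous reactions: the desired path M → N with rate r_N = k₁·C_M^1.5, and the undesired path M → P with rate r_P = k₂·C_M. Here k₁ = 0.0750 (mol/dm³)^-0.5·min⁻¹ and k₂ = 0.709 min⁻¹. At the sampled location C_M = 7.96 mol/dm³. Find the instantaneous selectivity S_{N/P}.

S_{N/P} = r_N/r_P = (k₁·C_M^1.5)/(k₂·C_M) = (k₁/k₂)·C_M^0.5.
= (0.0750×7.960^1.5) / (0.709×7.960) = 1.684/5.644 = 0.298.
Since the desired path is higher order in M, keeping C_M high (PFR or concentrated feed) favours N.

0.298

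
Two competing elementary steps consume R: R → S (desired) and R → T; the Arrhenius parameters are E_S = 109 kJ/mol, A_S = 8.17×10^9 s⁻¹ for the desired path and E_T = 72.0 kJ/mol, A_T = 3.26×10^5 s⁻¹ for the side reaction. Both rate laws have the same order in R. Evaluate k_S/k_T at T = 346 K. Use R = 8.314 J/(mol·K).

With equal orders, S_{S/T} = k_S/k_T = (A_S/A_T)·exp[(E_T−E_S)/(RT)].
(E_T−E_S)/(RT) = (72.0−109)×10³/(8.314×346) = -37000/2877 = -12.86.
k_S/k_T = (8.17×10^9/3.26×10^5)·exp(-12.86) = 25061 × 2.594×10^-6 = 0.0650.
Since E_S > E_T, raising the temperature improves selectivity toward S.

0.0650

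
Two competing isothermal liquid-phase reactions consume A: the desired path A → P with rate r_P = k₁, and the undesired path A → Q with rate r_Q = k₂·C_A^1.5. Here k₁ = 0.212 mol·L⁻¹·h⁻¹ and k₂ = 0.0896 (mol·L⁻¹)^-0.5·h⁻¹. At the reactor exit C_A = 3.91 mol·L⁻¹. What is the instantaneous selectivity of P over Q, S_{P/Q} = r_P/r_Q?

0.306

S_{P/Q} = r_P/r_Q = (k₁)/(k₂·C_A^1.5) = (k₁/k₂)·C_A^-1.5.
= (0.212) / (0.0896×3.910^1.5) = 0.2120/0.6927 = 0.306.
The undesired path is higher order in A, so low C_A (CSTR or dilute feed) favours P.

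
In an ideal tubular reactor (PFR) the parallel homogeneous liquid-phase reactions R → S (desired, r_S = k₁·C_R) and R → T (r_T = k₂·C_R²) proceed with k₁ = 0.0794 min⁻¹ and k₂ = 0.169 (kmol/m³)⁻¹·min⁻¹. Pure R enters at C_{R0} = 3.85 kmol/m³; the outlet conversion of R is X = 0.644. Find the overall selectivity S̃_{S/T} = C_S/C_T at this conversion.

0.193

C_R = C_{R0}(1−X) = 1.371 kmol/m³.
Along a PFR/batch, dC_S/dC_R = −r_S/(r_S+r_T) = −k₁/(k₁+k₂·C_R).
Integrating from C_{R0} to C_R: C_S = (0.0794/0.169)·ln[(0.0794+0.169·3.85)/(0.0794+0.169·1.37)] = 0.4698·ln(0.7301/0.3110) = 0.4009 kmol/m³.
C_T = (C_{R0}−C_R)−C_S = 2.079 kmol/m³; S̃_{S/T} = 0.4009/2.079 = 0.193.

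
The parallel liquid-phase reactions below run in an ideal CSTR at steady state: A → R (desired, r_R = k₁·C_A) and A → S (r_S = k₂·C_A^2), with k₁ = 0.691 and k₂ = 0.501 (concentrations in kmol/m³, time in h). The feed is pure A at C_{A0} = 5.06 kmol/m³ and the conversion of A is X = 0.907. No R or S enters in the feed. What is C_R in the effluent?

Exit C_A = C_{A0}(1−X) = 5.06×0.0930 = 0.4706 kmol/m³.
A CSTR operates uniformly at the exit composition, giving r_R = 0.3252 and r_S = 0.1109 (each k·C_A^n at C_A = 0.4706).
Fraction of consumed A going to R: r_R/(r_R+r_S) = 0.7456.
C_R = 0.7456·C_{A0}·X = 0.7456×5.06×0.907 = 3.42 kmol/m³.

3.42 kmol/m³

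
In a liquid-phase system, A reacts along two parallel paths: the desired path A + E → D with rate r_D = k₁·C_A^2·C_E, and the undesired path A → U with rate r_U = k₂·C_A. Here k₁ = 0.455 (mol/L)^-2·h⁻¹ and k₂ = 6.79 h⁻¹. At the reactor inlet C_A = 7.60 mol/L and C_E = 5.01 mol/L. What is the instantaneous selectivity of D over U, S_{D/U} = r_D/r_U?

S_{D/U} = r_D/r_U = (k₁·C_A^2·C_E)/(k₂·C_A) = (k₁/k₂)·C_A·C_E.
= (0.455×7.600^2×5.010) / (6.79×7.600) = 131.7/51.60 = 2.55.
Since the desired path is higher order in A, keeping C_A high (PFR or concentrated feed) favours D.

2.55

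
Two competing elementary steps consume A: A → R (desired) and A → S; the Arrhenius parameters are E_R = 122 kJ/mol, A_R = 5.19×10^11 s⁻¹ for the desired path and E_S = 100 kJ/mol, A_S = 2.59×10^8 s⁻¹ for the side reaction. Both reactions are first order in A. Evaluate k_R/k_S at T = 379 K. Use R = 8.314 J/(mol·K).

1.86

With equal orders, S_{R/S} = k_R/k_S = (A_R/A_S)·exp[(E_S−E_R)/(RT)].
(E_S−E_R)/(RT) = (100−122)×10³/(8.314×379) = -22000/3151 = -6.982.
k_R/k_S = (5.19×10^11/2.59×10^8)·exp(-6.982) = 2004 × 9.285×10^-4 = 1.86.
Since E_R > E_S, raising the temperature improves selectivity toward R.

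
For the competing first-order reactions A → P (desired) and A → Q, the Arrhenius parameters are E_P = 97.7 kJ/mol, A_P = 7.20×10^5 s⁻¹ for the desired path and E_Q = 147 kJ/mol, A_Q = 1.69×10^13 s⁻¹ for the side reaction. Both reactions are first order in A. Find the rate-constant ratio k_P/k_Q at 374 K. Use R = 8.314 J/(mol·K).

0.327

k_P/k_Q = (A_P/A_Q)·exp[−(E_P−E_Q)/(RT)] = (A_P/A_Q)·exp[(E_Q−E_P)/(RT)].
(E_Q−E_P)/(RT) = (147−97.7)×10³/(8.314×374) = 49300/3109 = 15.85.
k_P/k_Q = (7.20×10^5/1.69×10^13)·exp(15.85) = 4.260×10^-8 × 7.686×10^6 = 0.327.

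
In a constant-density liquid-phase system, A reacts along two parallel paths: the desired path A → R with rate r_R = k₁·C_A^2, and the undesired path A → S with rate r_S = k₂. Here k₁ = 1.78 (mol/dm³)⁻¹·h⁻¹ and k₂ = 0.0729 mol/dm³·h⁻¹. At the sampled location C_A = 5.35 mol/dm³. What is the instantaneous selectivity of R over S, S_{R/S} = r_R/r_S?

S_{R/S} = r_R/r_S = (k₁·C_A^2)/(k₂) = (k₁/k₂)·C_A^2.
= (1.78×5.350^2) / (0.0729) = 50.95/0.07290 = 699.
Since the desired path is higher order in A, keeping C_A high (PFR or concentrated feed) favours R.

699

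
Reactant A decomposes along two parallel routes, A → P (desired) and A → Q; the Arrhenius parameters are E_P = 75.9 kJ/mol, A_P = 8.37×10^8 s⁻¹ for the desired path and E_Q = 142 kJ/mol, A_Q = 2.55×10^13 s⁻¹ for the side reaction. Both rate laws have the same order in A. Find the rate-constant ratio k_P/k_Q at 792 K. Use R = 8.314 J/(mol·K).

k_P/k_Q = (A_P/A_Q)·exp[−(E_P−E_Q)/(RT)] = (A_P/A_Q)·exp[(E_Q−E_P)/(RT)].
(E_Q−E_P)/(RT) = (142−75.9)×10³/(8.314×792) = 66100/6585 = 10.04.
k_P/k_Q = (8.37×10^8/2.55×10^13)·exp(10.04) = 3.282×10^-5 × 22890 = 0.751.
Since E_P < E_Q, lowering the temperature improves selectivity toward P.

0.751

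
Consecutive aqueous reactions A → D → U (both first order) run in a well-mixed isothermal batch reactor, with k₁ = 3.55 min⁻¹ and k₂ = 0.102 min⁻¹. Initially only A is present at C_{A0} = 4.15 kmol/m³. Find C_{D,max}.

At the optimum, C_{D,max}/C_{A0} = (k₁/k₂)^[k₂/(k₂−k₁)].
= (3.55/0.102)^(0.102/(0.102−3.55)) = (34.80)^(-0.02958) = 0.9003.
C_{D,max} = 0.9003×4.15 = 3.74 kmol/m³.

3.74 kmol/m³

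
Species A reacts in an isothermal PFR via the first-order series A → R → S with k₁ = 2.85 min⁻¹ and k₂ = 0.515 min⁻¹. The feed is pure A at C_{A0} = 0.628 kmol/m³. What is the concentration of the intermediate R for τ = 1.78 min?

0.302 kmol/m³

For first-order series with pure A initially, C_R(τ) = k₁C_{A0}/(k₂−k₁)·(e^(−k₁τ) − e^(−k₂τ)).
e^(−k₁τ) = e^(−2.85×1.78) = e^(−5.073) = 0.006264; e^(−k₂τ) = e^(−0.9167) = 0.3998.
C_R = 2.85×0.628/(0.515−2.85) × (0.006264−0.3998) = (-0.7665)×(-0.3936) = 0.3017 kmol/m³.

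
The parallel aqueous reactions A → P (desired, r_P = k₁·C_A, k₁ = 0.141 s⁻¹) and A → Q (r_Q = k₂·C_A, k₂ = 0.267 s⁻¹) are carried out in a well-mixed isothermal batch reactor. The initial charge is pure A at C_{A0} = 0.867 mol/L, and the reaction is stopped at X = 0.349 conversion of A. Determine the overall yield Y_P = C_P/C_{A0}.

0.121

C_A = C_{A0}(1−X) = 0.5644 mol/L.
Both paths are first order in A, so the instantaneous fraction to P is constant: dC_P/d(−C_A) = k₁/(k₁+k₂) = 0.3456.
C_P = 0.3456·(C_{A0}−C_A) = 0.3456×0.3026 = 0.105 mol/L.
Y_P = C_P/C_{A0} = 0.1046/0.867 = 0.121.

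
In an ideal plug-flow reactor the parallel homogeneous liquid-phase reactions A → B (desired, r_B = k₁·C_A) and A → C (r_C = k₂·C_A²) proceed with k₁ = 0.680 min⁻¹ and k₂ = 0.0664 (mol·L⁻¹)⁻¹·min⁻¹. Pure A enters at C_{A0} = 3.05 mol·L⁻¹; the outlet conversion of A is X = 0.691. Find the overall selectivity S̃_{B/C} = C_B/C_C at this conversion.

C_A = C_{A0}(1−X) = 0.9425 mol·L⁻¹.
Along a PFR/batch, dC_B/dC_A = −r_B/(r_B+r_C) = −k₁/(k₁+k₂·C_A).
Integrating from C_{A0} to C_A: C_B = (0.680/0.0664)·ln[(0.680+0.0664·3.05)/(0.680+0.0664·0.942)] = 10.24·ln(0.8825/0.7426) = 1.768 mol·L⁻¹.
C_C = (C_{A0}−C_A)−C_B = 0.3394 mol·L⁻¹; S̃_{B/C} = 1.768/0.3394 = 5.21.

5.21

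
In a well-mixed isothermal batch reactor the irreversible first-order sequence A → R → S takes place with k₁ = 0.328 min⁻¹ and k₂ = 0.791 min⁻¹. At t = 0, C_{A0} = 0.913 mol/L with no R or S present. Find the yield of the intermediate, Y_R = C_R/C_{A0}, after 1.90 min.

The intermediate concentration in a first-order A→B→C sequence is C_R = k₁C_{A0}(e^(−k₁t) − e^(−k₂t))/(k₂−k₁).
e^(−k₁t) = e^(−0.328×1.90) = e^(−0.6232) = 0.5362; e^(−k₂t) = e^(−1.503) = 0.2225.
C_R = 0.328×0.913/(0.791−0.328) × (0.5362−0.2225) = 0.6468×0.3137 = 0.2029 mol/L.
Y_R = C_R/C_{A0} = 0.2029/0.913 = 0.222.

0.222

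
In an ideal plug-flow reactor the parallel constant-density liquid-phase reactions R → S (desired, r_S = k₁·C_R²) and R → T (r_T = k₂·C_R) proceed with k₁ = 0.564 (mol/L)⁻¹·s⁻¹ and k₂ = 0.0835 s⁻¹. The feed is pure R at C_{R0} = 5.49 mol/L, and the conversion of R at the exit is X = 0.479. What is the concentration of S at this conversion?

2.54 mol/L

C_R = C_{R0}(1−X) = 2.860 mol/L.
Along a PFR/batch, dC_T/dC_R = −r_T/(r_S+r_T) = −k₂/(k₂+k₁·C_R).
Integrating from C_{R0} to C_R: C_T = (0.0835/0.564)·ln[(0.0835+0.564·5.49)/(0.0835+0.564·2.86)] = 0.1480·ln(3.180/1.697) = 0.09300 mol/L.
Then C_S = (C_{R0}−C_R) − C_T = 2.630 − 0.09300 = 2.537 mol/L.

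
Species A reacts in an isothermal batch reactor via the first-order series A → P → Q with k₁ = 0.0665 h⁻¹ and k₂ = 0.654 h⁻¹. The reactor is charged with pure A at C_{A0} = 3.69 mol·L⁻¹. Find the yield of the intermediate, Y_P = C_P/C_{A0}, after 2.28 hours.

For first-order series with pure A initially, C_P(t) = k₁C_{A0}/(k₂−k₁)·(e^(−k₁t) − e^(−k₂t)).
e^(−k₁t) = e^(−0.0665×2.28) = e^(−0.1516) = 0.8593; e^(−k₂t) = e^(−1.491) = 0.2251.
C_P = 0.0665×3.69/(0.654−0.0665) × (0.8593−0.2251) = 0.4177×0.6342 = 0.2649 mol·L⁻¹.
Y_P = C_P/C_{A0} = 0.2649/3.69 = 0.0718.

0.0718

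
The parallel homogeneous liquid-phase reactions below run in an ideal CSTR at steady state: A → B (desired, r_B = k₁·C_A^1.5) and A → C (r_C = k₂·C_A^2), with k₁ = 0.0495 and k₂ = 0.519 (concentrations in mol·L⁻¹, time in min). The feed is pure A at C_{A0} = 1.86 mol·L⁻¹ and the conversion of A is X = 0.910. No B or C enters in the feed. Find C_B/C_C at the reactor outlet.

0.233

Exit C_A = C_{A0}(1−X) = 1.86×0.0900 = 0.1674 mol·L⁻¹.
Rates in a CSTR are evaluated at the outlet concentration: r_B = 0.0495×0.1674^1.5 = 0.003390, r_C = 0.519×0.1674^2 = 0.01454.
Overall selectivity = C_B/C_C = r_Bτ/(r_Cτ) = r_B/r_C = 0.233.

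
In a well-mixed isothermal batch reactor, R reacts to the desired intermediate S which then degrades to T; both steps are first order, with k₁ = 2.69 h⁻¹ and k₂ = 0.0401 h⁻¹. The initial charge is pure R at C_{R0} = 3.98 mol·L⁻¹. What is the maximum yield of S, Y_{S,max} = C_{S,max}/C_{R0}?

At the optimum, C_{S,max}/C_{R0} = (k₁/k₂)^[k₂/(k₂−k₁)].
= (2.69/0.0401)^(0.0401/(0.0401−2.69)) = (67.08)^(-0.01513) = 0.9383.

0.938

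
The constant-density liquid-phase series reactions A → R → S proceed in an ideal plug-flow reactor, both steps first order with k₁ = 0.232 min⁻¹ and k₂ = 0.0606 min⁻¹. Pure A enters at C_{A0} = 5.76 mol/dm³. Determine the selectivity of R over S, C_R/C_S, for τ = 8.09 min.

The intermediate concentration in a first-order A→B→C sequence is C_R = k₁C_{A0}(e^(−k₁τ) − e^(−k₂τ))/(k₂−k₁).
e^(−k₁τ) = e^(−0.232×8.09) = e^(−1.877) = 0.1531; e^(−k₂τ) = e^(−0.4903) = 0.6125.
C_R = 0.232×5.76/(0.0606−0.232) × (0.1531−0.6125) = (-7.796)×(-0.4594) = 3.582 mol/dm³.
C_A = C_{A0}e^(−k₁τ) = 0.8817 mol/dm³, so C_S = C_{A0}−C_A−C_R = 1.297 mol/dm³; C_R/C_S = 2.76.

2.76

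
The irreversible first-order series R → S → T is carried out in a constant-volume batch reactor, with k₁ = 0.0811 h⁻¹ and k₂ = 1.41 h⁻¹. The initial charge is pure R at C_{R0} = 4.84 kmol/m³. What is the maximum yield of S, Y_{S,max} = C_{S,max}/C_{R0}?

At the optimum, C_{S,max}/C_{R0} = (k₁/k₂)^[k₂/(k₂−k₁)].
= (0.0811/1.41)^(1.41/(1.41−0.0811)) = (0.05752)^(1.061) = 0.04832.

0.0483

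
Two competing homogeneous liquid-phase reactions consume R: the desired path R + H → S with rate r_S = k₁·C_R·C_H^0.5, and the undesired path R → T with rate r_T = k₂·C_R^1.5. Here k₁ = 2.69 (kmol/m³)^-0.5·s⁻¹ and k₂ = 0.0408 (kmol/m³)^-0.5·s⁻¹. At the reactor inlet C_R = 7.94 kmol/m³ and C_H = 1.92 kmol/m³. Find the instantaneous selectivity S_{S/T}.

32.4

S_{S/T} = r_S/r_T = (k₁·C_R·C_H^0.5)/(k₂·C_R^1.5) = (k₁/k₂)·C_R^-0.5·C_H^0.5.
= (2.69×7.940×1.920^0.5) / (0.0408×7.940^1.5) = 29.60/0.9128 = 32.4.
The undesired path is higher order in R, so low C_R (CSTR or dilute feed) favours S.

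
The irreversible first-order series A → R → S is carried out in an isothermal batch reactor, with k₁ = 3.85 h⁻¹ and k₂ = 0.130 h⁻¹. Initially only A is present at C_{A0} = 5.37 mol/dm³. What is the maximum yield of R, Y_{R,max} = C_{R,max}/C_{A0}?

0.888

At the optimum, C_{R,max}/C_{A0} = (k₁/k₂)^[k₂/(k₂−k₁)].
= (3.85/0.130)^(0.130/(0.130−3.85)) = (29.62)^(-0.03495) = 0.8883.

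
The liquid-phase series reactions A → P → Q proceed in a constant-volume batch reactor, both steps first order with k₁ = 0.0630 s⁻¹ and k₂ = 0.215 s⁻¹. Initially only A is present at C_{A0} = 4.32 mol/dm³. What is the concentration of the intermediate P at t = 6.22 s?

0.740 mol/dm³

For first-order series with pure A initially, C_P(t) = k₁C_{A0}/(k₂−k₁)·(e^(−k₁t) − e^(−k₂t)).
e^(−k₁t) = e^(−0.0630×6.22) = e^(−0.3919) = 0.6758; e^(−k₂t) = e^(−1.337) = 0.2626.
C_P = 0.0630×4.32/(0.215−0.0630) × (0.6758−0.2626) = 1.791×0.4132 = 0.7399 mol/dm³.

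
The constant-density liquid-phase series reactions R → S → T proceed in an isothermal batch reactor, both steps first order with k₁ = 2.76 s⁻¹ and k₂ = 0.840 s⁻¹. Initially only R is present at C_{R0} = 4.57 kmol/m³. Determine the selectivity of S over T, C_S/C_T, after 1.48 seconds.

The intermediate concentration in a first-order A→B→C sequence is C_S = k₁C_{R0}(e^(−k₁t) − e^(−k₂t))/(k₂−k₁).
e^(−k₁t) = e^(−2.76×1.48) = e^(−4.085) = 0.01683; e^(−k₂t) = e^(−1.243) = 0.2885.
C_S = 2.76×4.57/(0.840−2.76) × (0.01683−0.2885) = (-6.569)×(-0.2716) = 1.784 kmol/m³.
C_R = C_{R0}e^(−k₁t) = 0.07690 kmol/m³, so C_T = C_{R0}−C_R−C_S = 2.709 kmol/m³; C_S/C_T = 0.659.

0.659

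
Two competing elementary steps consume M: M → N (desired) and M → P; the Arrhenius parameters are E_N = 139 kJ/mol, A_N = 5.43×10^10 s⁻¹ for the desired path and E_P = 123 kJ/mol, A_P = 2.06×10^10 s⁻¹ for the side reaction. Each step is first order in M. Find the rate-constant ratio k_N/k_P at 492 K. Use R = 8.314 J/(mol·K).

With equal orders, S_{N/P} = k_N/k_P = (A_N/A_P)·exp[(E_P−E_N)/(RT)].
(E_P−E_N)/(RT) = (123−139)×10³/(8.314×492) = -16000/4090 = -3.912.
k_N/k_P = (5.43×10^10/2.06×10^10)·exp(-3.912) = 2.636 × 0.02001 = 0.0527.

0.0527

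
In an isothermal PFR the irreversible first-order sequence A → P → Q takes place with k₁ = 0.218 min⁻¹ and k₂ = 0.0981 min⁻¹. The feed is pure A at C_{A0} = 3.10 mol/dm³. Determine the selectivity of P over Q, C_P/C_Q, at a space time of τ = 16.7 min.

The intermediate concentration in a first-order A→B→C sequence is C_P = k₁C_{A0}(e^(−k₁τ) − e^(−k₂τ))/(k₂−k₁).
e^(−k₁τ) = e^(−0.218×16.7) = e^(−3.641) = 0.02624; e^(−k₂τ) = e^(−1.638) = 0.1943.
C_P = 0.218×3.10/(0.0981−0.218) × (0.02624−0.1943) = (-5.636)×(-0.1681) = 0.9474 mol/dm³.
C_A = C_{A0}e^(−k₁τ) = 0.08133 mol/dm³, so C_Q = C_{A0}−C_A−C_P = 2.071 mol/dm³; C_P/C_Q = 0.457.

0.457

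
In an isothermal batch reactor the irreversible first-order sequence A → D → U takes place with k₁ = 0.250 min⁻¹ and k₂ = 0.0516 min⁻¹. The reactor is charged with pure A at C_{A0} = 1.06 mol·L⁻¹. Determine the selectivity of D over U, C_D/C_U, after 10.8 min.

2.15

Solving the coupled first-order balances gives C_D(t) = [k₁/(k₂−k₁)]·C_{A0}·(e^(−k₁t) − e^(−k₂t)).
e^(−k₁t) = e^(−0.250×10.8) = e^(−2.700) = 0.06721; e^(−k₂t) = e^(−0.5573) = 0.5728.
C_D = 0.250×1.06/(0.0516−0.250) × (0.06721−0.5728) = (-1.336)×(-0.5056) = 0.6753 mol·L⁻¹.
C_A = C_{A0}e^(−k₁t) = 0.07124 mol·L⁻¹, so C_U = C_{A0}−C_A−C_D = 0.3135 mol·L⁻¹; C_D/C_U = 2.15.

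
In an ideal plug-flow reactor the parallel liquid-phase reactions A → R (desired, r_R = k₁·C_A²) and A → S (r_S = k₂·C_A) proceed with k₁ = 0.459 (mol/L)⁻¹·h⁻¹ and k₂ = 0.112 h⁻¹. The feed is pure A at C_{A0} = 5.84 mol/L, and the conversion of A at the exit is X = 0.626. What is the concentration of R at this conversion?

3.43 mol/L

C_A = C_{A0}(1−X) = 2.184 mol/L.
Along a PFR/batch, dC_S/dC_A = −r_S/(r_R+r_S) = −k₂/(k₂+k₁·C_A).
Integrating from C_{A0} to C_A: C_S = (0.112/0.459)·ln[(0.112+0.459·5.84)/(0.112+0.459·2.18)] = 0.2440·ln(2.793/1.115) = 0.2241 mol/L.
Then C_R = (C_{A0}−C_A) − C_S = 3.656 − 0.2241 = 3.432 mol/L.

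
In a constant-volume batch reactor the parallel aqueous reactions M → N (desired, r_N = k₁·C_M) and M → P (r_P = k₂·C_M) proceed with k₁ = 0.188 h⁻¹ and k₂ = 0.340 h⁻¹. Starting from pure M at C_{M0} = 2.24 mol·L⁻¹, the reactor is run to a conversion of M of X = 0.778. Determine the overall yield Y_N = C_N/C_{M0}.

0.277

C_M = C_{M0}(1−X) = 0.4973 mol·L⁻¹.
Both paths are first order in M, so the instantaneous fraction to N is constant: dC_N/d(−C_M) = k₁/(k₁+k₂) = 0.3561.
C_N = 0.3561·(C_{M0}−C_M) = 0.3561×1.743 = 0.621 mol·L⁻¹.
Y_N = C_N/C_{M0} = 0.6205/2.24 = 0.277.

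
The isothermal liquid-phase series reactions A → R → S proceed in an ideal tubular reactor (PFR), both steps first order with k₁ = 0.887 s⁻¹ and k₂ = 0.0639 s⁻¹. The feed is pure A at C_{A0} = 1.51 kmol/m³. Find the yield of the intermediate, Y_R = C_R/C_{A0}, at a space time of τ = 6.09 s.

0.725

For first-order series with pure A initially, C_R(τ) = k₁C_{A0}/(k₂−k₁)·(e^(−k₁τ) − e^(−k₂τ)).
e^(−k₁τ) = e^(−0.887×6.09) = e^(−5.402) = 0.004508; e^(−k₂τ) = e^(−0.3892) = 0.6776.
C_R = 0.887×1.51/(0.0639−0.887) × (0.004508−0.6776) = (-1.627)×(-0.6731) = 1.095 kmol/m³.
Y_R = C_R/C_{A0} = 1.095/1.51 = 0.725.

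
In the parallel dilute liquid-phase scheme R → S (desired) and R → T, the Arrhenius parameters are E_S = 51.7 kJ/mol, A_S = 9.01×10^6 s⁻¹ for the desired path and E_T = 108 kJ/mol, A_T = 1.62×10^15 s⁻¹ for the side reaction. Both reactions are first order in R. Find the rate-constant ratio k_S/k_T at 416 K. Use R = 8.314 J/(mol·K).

k_S/k_T = (A_S/A_T)·exp[−(E_S−E_T)/(RT)] = (A_S/A_T)·exp[(E_T−E_S)/(RT)].
(E_T−E_S)/(RT) = (108−51.7)×10³/(8.314×416) = 56300/3459 = 16.28.
k_S/k_T = (9.01×10^6/1.62×10^15)·exp(16.28) = 5.562×10^-9 × 1.174×10^7 = 0.0653.
Since E_S < E_T, lowering the temperature improves selectivity toward S.

0.0653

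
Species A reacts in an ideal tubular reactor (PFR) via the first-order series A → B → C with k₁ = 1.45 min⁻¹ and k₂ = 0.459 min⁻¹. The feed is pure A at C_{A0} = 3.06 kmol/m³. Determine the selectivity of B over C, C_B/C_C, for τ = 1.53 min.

Solving the coupled first-order balances gives C_B(τ) = [k₁/(k₂−k₁)]·C_{A0}·(e^(−k₁τ) − e^(−k₂τ)).
e^(−k₁τ) = e^(−1.45×1.53) = e^(−2.219) = 0.1088; e^(−k₂τ) = e^(−0.7023) = 0.4955.
C_B = 1.45×3.06/(0.459−1.45) × (0.1088−0.4955) = (-4.477)×(-0.3867) = 1.731 kmol/m³.
C_A = C_{A0}e^(−k₁τ) = 0.3328 kmol/m³, so C_C = C_{A0}−C_A−C_B = 0.9958 kmol/m³; C_B/C_C = 1.74.

1.74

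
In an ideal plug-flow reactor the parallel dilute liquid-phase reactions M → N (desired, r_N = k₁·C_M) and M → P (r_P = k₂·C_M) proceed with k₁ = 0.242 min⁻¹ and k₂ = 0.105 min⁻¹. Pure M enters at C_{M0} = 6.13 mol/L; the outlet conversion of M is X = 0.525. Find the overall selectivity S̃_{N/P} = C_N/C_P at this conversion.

C_M = C_{M0}(1−X) = 2.912 mol/L.
Both paths are first order in M, so the instantaneous fraction to N is constant: dC_N/d(−C_M) = k₁/(k₁+k₂) = 0.6974.
C_N = 0.6974·(C_{M0}−C_M) = 0.6974×3.218 = 2.24 mol/L.
C_P = (C_{M0}−C_M)−C_N = 0.9738 mol/L; S̃_{N/P} = 2.244/0.9738 = 2.30.

2.30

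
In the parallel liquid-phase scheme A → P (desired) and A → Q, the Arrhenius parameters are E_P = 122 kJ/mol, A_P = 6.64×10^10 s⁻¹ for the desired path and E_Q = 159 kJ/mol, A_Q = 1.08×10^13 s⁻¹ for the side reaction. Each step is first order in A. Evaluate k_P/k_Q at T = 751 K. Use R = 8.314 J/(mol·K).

2.30

With equal orders, S_{P/Q} = k_P/k_Q = (A_P/A_Q)·exp[(E_Q−E_P)/(RT)].
(E_Q−E_P)/(RT) = (159−122)×10³/(8.314×751) = 37000/6244 = 5.926.
k_P/k_Q = (6.64×10^10/1.08×10^13)·exp(5.926) = 0.006148 × 374.6 = 2.30.
Since E_P < E_Q, lowering the temperature improves selectivity toward P.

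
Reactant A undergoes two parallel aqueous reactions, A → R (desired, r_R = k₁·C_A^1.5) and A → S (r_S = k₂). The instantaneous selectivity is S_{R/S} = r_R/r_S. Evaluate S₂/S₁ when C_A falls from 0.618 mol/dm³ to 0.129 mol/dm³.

S_{R/S} = (k₁/k₂)·C_A^1.5, so S₂/S₁ = (C_{A,2}/C_{A,1})^1.5.
= (0.129/0.618)^1.5 = (0.2087)^1.5 = 0.0954.

0.0954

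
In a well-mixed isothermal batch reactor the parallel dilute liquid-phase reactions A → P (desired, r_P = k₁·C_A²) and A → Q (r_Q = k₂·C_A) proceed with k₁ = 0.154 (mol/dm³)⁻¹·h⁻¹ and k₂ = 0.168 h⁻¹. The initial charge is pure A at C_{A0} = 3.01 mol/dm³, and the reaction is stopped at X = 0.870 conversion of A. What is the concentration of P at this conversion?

C_A = C_{A0}(1−X) = 0.3913 mol/dm³.
Along a PFR/batch, dC_Q/dC_A = −r_Q/(r_P+r_Q) = −k₂/(k₂+k₁·C_A).
Integrating from C_{A0} to C_A: C_Q = (0.168/0.154)·ln[(0.168+0.154·3.01)/(0.168+0.154·0.391)] = 1.091·ln(0.6315/0.2283) = 1.110 mol/dm³.
Then C_P = (C_{A0}−C_A) − C_Q = 2.619 − 1.110 = 1.509 mol/dm³.

1.51 mol/dm³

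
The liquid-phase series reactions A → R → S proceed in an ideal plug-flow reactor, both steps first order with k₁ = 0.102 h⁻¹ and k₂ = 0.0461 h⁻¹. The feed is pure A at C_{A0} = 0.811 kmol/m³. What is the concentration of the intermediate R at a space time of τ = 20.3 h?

The intermediate concentration in a first-order A→B→C sequence is C_R = k₁C_{A0}(e^(−k₁τ) − e^(−k₂τ))/(k₂−k₁).
e^(−k₁τ) = e^(−0.102×20.3) = e^(−2.071) = 0.1261; e^(−k₂τ) = e^(−0.9358) = 0.3923.
C_R = 0.102×0.811/(0.0461−0.102) × (0.1261−0.3923) = (-1.480)×(-0.2662) = 0.3939 kmol/m³.

0.394 kmol/m³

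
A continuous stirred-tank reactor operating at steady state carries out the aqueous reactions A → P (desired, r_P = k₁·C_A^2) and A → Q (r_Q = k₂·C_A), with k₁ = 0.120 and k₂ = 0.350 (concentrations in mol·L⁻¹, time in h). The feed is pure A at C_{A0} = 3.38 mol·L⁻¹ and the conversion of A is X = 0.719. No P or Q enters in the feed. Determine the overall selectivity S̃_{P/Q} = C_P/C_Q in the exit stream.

0.326

Exit C_A = C_{A0}(1−X) = 3.38×0.281 = 0.9498 mol·L⁻¹.
A CSTR operates uniformly at the exit composition, giving r_P = 0.1082 and r_Q = 0.3324 (each k·C_A^n at C_A = 0.9498).
Overall selectivity = C_P/C_Q = r_Pτ/(r_Qτ) = r_P/r_Q = 0.326.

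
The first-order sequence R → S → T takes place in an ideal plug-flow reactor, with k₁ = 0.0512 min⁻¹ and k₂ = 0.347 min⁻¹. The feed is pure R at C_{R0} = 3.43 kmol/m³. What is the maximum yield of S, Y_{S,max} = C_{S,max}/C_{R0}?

At the optimum, C_{S,max}/C_{R0} = (k₁/k₂)^[k₂/(k₂−k₁)].
= (0.0512/0.347)^(0.347/(0.347−0.0512)) = (0.1476)^(1.173) = 0.1059.

0.106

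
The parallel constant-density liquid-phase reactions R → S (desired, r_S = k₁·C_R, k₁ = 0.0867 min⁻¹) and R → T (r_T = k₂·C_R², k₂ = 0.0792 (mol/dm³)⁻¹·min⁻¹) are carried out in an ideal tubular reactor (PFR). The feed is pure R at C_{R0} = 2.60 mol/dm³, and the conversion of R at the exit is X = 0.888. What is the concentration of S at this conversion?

1.07 mol/dm³

C_R = C_{R0}(1−X) = 0.2912 mol/dm³.
Along a PFR/batch, dC_S/dC_R = −r_S/(r_S+r_T) = −k₁/(k₁+k₂·C_R).
Integrating from C_{R0} to C_R: C_S = (0.0867/0.0792)·ln[(0.0867+0.0792·2.60)/(0.0867+0.0792·0.291)] = 1.095·ln(0.2926/0.1098) = 1.073 mol/dm³.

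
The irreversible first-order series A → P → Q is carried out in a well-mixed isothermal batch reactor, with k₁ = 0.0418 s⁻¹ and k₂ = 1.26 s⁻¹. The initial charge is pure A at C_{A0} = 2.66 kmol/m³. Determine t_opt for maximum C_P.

The intermediate peaks when r₁ = r₂, i.e. k₁e^(−k₁t) = k₂e^(−k₂t), giving t_opt = ln(k₂/k₁)/(k₂−k₁).
= ln(1.26/0.0418)/(1.26−0.0418) = ln(30.14)/1.218 = 3.406/1.218 = 2.80 s.

2.80 s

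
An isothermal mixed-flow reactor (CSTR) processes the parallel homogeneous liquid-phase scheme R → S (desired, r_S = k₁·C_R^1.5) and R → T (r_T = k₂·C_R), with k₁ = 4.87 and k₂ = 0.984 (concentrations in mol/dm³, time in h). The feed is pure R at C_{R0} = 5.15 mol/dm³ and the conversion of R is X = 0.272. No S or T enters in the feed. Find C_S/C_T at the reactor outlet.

Exit C_R = C_{R0}(1−X) = 5.15×0.728 = 3.749 mol/dm³.
Rates in a CSTR are evaluated at the outlet concentration: r_S = 4.87×3.749^1.5 = 35.35, r_T = 0.984×3.749 = 3.689.
Overall selectivity = C_S/C_T = r_Sτ/(r_Tτ) = r_S/r_T = 9.58.

9.58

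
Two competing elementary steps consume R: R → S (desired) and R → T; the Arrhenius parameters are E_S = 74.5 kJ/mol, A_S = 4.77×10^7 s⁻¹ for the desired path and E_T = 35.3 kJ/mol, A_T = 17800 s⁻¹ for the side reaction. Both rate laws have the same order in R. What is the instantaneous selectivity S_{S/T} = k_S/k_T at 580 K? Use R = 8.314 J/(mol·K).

k_S/k_T = (A_S/A_T)·exp[−(E_S−E_T)/(RT)] = (A_S/A_T)·exp[(E_T−E_S)/(RT)].
(E_T−E_S)/(RT) = (35.3−74.5)×10³/(8.314×580) = -39200/4822 = -8.129.
k_S/k_T = (4.77×10^7/17800)·exp(-8.129) = 2680 × 2.948×10^-4 = 0.790.

0.790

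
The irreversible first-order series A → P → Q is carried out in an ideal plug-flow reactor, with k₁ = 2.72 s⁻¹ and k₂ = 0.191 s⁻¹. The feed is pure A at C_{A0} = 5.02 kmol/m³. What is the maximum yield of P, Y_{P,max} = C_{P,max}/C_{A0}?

0.818

At the optimum, C_{P,max}/C_{A0} = (k₁/k₂)^[k₂/(k₂−k₁)].
= (2.72/0.191)^(0.191/(0.191−2.72)) = (14.24)^(-0.07552) = 0.8182.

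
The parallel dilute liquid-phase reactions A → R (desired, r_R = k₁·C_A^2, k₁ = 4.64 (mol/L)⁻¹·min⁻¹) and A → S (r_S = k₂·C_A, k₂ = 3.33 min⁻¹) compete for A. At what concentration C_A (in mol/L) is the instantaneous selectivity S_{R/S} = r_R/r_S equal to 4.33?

S_{R/S} = (k₁/k₂)·C_A ⇒ C_A = S·k₂/k₁.
= 4.33×3.33/4.64 = 3.11 mol/L.

3.11 mol/L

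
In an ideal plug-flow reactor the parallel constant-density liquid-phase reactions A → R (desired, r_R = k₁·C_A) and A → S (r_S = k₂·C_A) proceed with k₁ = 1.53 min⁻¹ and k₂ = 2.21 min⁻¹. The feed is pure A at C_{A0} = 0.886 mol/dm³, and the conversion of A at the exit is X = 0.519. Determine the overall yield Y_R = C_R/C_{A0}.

0.212

C_A = C_{A0}(1−X) = 0.4262 mol/dm³.
Both paths are first order in A, so the instantaneous fraction to R is constant: dC_R/d(−C_A) = k₁/(k₁+k₂) = 0.4091.
C_R = 0.4091·(C_{A0}−C_A) = 0.4091×0.4598 = 0.188 mol/dm³.
Y_R = C_R/C_{A0} = 0.1881/0.886 = 0.212.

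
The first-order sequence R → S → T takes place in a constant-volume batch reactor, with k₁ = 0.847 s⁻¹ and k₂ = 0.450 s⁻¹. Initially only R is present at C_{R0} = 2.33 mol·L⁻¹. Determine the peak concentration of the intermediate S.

1.14 mol·L⁻¹

At the optimum, C_{S,max}/C_{R0} = (k₁/k₂)^[k₂/(k₂−k₁)].
= (0.847/0.450)^(0.450/(0.450−0.847)) = (1.882)^(-1.134) = 0.4883.
C_{S,max} = 0.4883×2.33 = 1.14 mol·L⁻¹.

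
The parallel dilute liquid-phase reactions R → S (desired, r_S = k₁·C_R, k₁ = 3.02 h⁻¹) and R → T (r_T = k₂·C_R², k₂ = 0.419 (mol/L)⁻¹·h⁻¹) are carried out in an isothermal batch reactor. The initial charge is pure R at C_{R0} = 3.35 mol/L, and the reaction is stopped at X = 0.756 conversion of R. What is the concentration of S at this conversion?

C_R = C_{R0}(1−X) = 0.8174 mol/L.
Along a PFR/batch, dC_S/dC_R = −r_S/(r_S+r_T) = −k₁/(k₁+k₂·C_R).
Integrating from C_{R0} to C_R: C_S = (3.02/0.419)·ln[(3.02+0.419·3.35)/(3.02+0.419·0.817)] = 7.208·ln(4.424/3.362) = 1.977 mol/L.

1.98 mol/L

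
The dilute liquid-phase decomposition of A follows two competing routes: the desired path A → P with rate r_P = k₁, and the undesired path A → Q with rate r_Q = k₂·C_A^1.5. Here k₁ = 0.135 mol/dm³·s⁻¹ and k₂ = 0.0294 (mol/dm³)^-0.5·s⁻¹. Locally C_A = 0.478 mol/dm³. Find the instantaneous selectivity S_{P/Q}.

13.9

S_{P/Q} = r_P/r_Q = (k₁)/(k₂·C_A^1.5) = (k₁/k₂)·C_A^-1.5.
= (0.135) / (0.0294×0.4780^1.5) = 0.1350/0.009716 = 13.9.
The undesired path is higher order in A, so low C_A (CSTR or dilute feed) favours P.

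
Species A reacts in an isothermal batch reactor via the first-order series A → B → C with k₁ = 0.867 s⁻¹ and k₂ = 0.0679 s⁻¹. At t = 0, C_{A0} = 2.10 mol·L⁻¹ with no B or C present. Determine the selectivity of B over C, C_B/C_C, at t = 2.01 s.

The intermediate concentration in a first-order A→B→C sequence is C_B = k₁C_{A0}(e^(−k₁t) − e^(−k₂t))/(k₂−k₁).
e^(−k₁t) = e^(−0.867×2.01) = e^(−1.743) = 0.1751; e^(−k₂t) = e^(−0.1365) = 0.8724.
C_B = 0.867×2.10/(0.0679−0.867) × (0.1751−0.8724) = (-2.278)×(-0.6974) = 1.589 mol·L⁻¹.
C_A = C_{A0}e^(−k₁t) = 0.3676 mol·L⁻¹, so C_C = C_{A0}−C_A−C_B = 0.1435 mol·L⁻¹; C_B/C_C = 11.1.

11.1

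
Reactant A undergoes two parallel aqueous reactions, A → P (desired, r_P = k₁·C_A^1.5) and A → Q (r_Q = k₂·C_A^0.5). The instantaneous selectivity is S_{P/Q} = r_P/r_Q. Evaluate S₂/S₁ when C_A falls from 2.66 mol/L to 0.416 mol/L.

S_{P/Q} = (k₁/k₂)·C_A, so S₂/S₁ = (C_{A,2}/C_{A,1}).
= 0.416/2.66 = 0.156.
Selectivity toward P falls as C_A falls — high-concentration operation is favoured.

0.156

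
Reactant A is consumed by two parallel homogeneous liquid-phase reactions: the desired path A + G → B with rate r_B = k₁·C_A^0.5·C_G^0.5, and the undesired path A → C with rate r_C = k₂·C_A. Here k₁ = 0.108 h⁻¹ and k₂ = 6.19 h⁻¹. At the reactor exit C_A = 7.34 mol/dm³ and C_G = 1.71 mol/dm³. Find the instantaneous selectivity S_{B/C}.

S_{B/C} = r_B/r_C = (k₁·C_A^0.5·C_G^0.5)/(k₂·C_A) = (k₁/k₂)·C_A^-0.5·C_G^0.5.
= (0.108×7.340^0.5×1.710^0.5) / (6.19×7.340) = 0.3826/45.43 = 0.00842.

0.00842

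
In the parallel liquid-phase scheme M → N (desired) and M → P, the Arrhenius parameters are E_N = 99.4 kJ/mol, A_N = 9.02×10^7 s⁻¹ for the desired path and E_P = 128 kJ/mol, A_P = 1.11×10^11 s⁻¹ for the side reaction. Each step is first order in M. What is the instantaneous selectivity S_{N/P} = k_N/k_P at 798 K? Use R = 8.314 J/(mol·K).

k_N/k_P = (A_N/A_P)·exp[−(E_N−E_P)/(RT)] = (A_N/A_P)·exp[(E_P−E_N)/(RT)].
(E_P−E_N)/(RT) = (128−99.4)×10³/(8.314×798) = 28600/6635 = 4.311.
k_N/k_P = (9.02×10^7/1.11×10^11)·exp(4.311) = 8.126×10^-4 × 74.50 = 0.0605.

0.0605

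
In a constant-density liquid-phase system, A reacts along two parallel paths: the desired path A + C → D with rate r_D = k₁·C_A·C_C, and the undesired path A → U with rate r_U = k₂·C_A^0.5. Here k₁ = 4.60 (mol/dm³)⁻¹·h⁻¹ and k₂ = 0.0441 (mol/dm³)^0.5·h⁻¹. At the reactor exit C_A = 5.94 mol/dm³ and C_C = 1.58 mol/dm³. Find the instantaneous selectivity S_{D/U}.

402

S_{D/U} = r_D/r_U = (k₁·C_A·C_C)/(k₂·C_A^0.5) = (k₁/k₂)·C_A^0.5·C_C.
= (4.60×5.940×1.580) / (0.0441×5.940^0.5) = 43.17/0.1075 = 402.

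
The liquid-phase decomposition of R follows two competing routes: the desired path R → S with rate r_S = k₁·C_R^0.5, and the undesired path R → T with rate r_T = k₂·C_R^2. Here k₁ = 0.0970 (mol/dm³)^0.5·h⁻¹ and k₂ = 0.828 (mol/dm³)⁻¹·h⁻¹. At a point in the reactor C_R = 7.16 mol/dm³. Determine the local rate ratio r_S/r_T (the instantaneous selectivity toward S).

0.00611

S_{S/T} = r_S/r_T = (k₁·C_R^0.5)/(k₂·C_R^2) = (k₁/k₂)·C_R^-1.5.
= (0.0970×7.160^0.5) / (0.828×7.160^2) = 0.2596/42.45 = 0.00611.
The undesired path is higher order in R, so low C_R (CSTR or dilute feed) favours S.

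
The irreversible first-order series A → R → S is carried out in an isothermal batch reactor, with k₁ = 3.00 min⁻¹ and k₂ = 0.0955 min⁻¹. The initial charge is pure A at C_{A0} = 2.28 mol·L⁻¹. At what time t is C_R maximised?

For first-order series the maximum of C_R occurs at t_opt = ln(k₂/k₁)/(k₂−k₁).
= ln(0.0955/3.00)/(0.0955−3.00) = ln(0.03183)/-2.905 = -3.447/-2.905 = 1.19 min.

1.19 min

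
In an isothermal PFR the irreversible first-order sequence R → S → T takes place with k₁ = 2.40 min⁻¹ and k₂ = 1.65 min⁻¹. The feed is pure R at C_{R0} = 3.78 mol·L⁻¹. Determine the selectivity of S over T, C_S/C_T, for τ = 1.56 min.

0.208

For first-order series with pure R initially, C_S(τ) = k₁C_{R0}/(k₂−k₁)·(e^(−k₁τ) − e^(−k₂τ)).
e^(−k₁τ) = e^(−2.40×1.56) = e^(−3.744) = 0.02366; e^(−k₂τ) = e^(−2.574) = 0.07623.
C_S = 2.40×3.78/(1.65−2.40) × (0.02366−0.07623) = (-12.10)×(-0.05257) = 0.6359 mol·L⁻¹.
C_R = C_{R0}e^(−k₁τ) = 0.08943 mol·L⁻¹, so C_T = C_{R0}−C_R−C_S = 3.055 mol·L⁻¹; C_S/C_T = 0.208.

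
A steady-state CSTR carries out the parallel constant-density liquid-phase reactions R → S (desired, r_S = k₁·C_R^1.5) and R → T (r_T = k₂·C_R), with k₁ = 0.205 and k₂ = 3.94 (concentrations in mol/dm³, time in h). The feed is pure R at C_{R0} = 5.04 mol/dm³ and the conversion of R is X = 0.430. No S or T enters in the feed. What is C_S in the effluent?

0.176 mol/dm³

Exit C_R = C_{R0}(1−X) = 5.04×0.570 = 2.873 mol/dm³.
Rates in a CSTR are evaluated at the outlet concentration: r_S = 0.205×2.873^1.5 = 0.9982, r_T = 3.94×2.873 = 11.32.
Fraction of consumed R going to S: r_S/(r_S+r_T) = 0.08104.
C_S = 0.08104·C_{R0}·X = 0.08104×5.04×0.430 = 0.176 mol/dm³.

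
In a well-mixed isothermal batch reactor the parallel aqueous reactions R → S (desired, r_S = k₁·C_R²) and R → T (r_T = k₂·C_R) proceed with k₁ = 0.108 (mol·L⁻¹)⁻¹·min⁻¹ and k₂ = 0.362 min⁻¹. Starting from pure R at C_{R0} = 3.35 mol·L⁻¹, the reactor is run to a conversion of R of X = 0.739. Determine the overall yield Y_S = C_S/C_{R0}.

0.278

C_R = C_{R0}(1−X) = 0.8744 mol·L⁻¹.
Along a PFR/batch, dC_T/dC_R = −r_T/(r_S+r_T) = −k₂/(k₂+k₁·C_R).
Integrating from C_{R0} to C_R: C_T = (0.362/0.108)·ln[(0.362+0.108·3.35)/(0.362+0.108·0.874)] = 3.352·ln(0.7238/0.4564) = 1.545 mol·L⁻¹.
Then C_S = (C_{R0}−C_R) − C_T = 2.476 − 1.545 = 0.9302 mol·L⁻¹.
Y_S = C_S/C_{R0} = 0.9302/3.35 = 0.278.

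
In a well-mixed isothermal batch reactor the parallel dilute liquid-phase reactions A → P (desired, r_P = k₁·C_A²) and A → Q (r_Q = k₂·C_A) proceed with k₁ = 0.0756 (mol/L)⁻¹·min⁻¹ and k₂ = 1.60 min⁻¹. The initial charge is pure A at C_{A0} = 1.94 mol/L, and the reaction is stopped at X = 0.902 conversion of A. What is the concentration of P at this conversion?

0.0830 mol/L

C_A = C_{A0}(1−X) = 0.1901 mol/L.
Along a PFR/batch, dC_Q/dC_A = −r_Q/(r_P+r_Q) = −k₂/(k₂+k₁·C_A).
Integrating from C_{A0} to C_A: C_Q = (1.60/0.0756)·ln[(1.60+0.0756·1.94)/(1.60+0.0756·0.190)] = 21.16·ln(1.747/1.614) = 1.667 mol/L.
Then C_P = (C_{A0}−C_A) − C_Q = 1.750 − 1.667 = 0.08298 mol/L.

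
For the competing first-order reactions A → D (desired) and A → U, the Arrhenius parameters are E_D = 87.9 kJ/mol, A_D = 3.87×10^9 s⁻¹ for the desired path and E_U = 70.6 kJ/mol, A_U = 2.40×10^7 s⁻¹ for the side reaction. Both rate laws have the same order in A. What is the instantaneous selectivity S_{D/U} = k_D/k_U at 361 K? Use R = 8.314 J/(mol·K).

0.506

k_D/k_U = (A_D/A_U)·exp[−(E_D−E_U)/(RT)] = (A_D/A_U)·exp[(E_U−E_D)/(RT)].
(E_U−E_D)/(RT) = (70.6−87.9)×10³/(8.314×361) = -17300/3001 = -5.764.
k_D/k_U = (3.87×10^9/2.40×10^7)·exp(-5.764) = 161.2 × 0.003138 = 0.506.
Since E_D > E_U, raising the temperature improves selectivity toward D.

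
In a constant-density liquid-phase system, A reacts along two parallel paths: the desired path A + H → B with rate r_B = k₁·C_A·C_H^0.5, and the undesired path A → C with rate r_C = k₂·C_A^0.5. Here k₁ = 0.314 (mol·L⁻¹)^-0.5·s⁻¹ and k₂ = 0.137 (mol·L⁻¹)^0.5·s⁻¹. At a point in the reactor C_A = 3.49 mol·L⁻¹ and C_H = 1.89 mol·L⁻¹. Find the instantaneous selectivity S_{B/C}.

S_{B/C} = r_B/r_C = (k₁·C_A·C_H^0.5)/(k₂·C_A^0.5) = (k₁/k₂)·C_A^0.5·C_H^0.5.
= (0.314×3.490×1.890^0.5) / (0.137×3.490^0.5) = 1.507/0.2559 = 5.89.

5.89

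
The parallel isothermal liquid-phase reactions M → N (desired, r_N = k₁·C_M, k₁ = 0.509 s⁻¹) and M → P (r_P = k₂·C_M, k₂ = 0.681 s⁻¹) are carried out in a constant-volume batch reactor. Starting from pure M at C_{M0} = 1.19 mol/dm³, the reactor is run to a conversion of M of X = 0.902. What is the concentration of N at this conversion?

C_M = C_{M0}(1−X) = 0.1166 mol/dm³.
Both paths are first order in M, so the instantaneous fraction to N is constant: dC_N/d(−C_M) = k₁/(k₁+k₂) = 0.4277.
C_N = 0.4277·(C_{M0}−C_M) = 0.4277×1.073 = 0.459 mol/dm³.

0.459 mol/dm³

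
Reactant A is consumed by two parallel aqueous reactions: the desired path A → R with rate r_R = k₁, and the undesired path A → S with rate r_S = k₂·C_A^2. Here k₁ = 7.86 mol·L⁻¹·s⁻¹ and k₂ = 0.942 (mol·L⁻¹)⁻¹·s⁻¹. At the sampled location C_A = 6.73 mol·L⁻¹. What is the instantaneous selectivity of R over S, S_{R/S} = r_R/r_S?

S_{R/S} = r_R/r_S = (k₁)/(k₂·C_A^2) = (k₁/k₂)·C_A^-2.
= (7.86) / (0.942×6.730^2) = 7.860/42.67 = 0.184.

0.184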